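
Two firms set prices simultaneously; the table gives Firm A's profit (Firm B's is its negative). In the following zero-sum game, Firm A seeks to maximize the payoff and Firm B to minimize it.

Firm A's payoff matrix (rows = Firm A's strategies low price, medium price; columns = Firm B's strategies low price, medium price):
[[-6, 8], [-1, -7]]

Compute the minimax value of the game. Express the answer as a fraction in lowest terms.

Row minima are -6 and -7, so Firm A's maximin is -6; column maxima are -1 and 8, so Firm B's minimax is -1. These differ, so the equilibrium is in mixed strategies.
Let Firm A play low price with probability p. Firm B is indifferent when −6p − (1−p) = 8p − 7(1−p), giving p = 3/10.
Let Firm B play low price with probability q. Firm A is indifferent when −6q + 8(1−q) = −q − 7(1−q), giving q = 3/4.
The value is -6·(3/4) + (8)·(1/4) = -5/2.

-5/2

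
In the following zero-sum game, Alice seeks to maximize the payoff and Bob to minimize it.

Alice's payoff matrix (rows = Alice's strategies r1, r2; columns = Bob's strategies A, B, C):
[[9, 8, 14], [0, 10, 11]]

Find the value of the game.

Column C is strictly dominated by B for Bob (it gives Alice more in every row).
The remaining 2×2 game on (r1, r2) × (A, B) has no saddle point. Let Alice play r1 with probability p; indifference gives 9p = 8p + 10(1−p), so p = 10/11.
Similarly Bob's optimal q on A is 2/11, and the value is 9·(2/11) + (8)·(9/11) = 90/11.

90/11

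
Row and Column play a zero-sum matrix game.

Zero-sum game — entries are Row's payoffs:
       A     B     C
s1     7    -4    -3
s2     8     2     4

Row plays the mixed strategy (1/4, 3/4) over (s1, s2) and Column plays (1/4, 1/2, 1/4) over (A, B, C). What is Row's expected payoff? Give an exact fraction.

11/4

Against (1/4, 1/2, 1/4), each row's expected payoff is s1: -1; s2: 4.
Taking the (1/4, 3/4)-weighted average: (1/4)·(-1) + (3/4)·(4) = 11/4.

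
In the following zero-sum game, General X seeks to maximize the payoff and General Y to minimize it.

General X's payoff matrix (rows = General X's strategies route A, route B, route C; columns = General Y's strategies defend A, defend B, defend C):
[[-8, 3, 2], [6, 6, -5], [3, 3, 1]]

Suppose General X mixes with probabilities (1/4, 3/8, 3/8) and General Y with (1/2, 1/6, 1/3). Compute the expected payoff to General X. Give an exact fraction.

25/24

Against (1/2, 1/6, 1/3), each row's expected payoff is route A: -17/6; route B: 7/3; route C: 7/3.
Taking the (1/4, 3/8, 3/8)-weighted average: (1/4)·(-17/6) + (3/8)·(7/3) + (3/8)·(7/3) = 25/24.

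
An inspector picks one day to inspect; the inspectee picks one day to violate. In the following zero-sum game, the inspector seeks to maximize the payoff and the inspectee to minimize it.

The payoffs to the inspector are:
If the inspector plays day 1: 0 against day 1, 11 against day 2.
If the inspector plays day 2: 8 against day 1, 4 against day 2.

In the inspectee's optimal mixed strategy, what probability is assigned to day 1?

7/15

Row minima are 0 and 4, so the inspector's maximin is 4; column maxima are 8 and 11, so the inspectee's minimax is 8. These differ, so the equilibrium is in mixed strategies.
Let the inspectee play day 1 with probability q. The inspector is indifferent when 11(1−q) = 8q + 4(1−q), giving q = 7/15.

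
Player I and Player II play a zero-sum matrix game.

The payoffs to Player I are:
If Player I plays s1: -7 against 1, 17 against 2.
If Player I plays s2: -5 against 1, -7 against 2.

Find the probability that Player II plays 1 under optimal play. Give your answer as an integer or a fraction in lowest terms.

Row minima are -7 and -7, so Player I's maximin is -7; column maxima are -5 and 17, so Player II's minimax is -5. These differ, so the equilibrium is in mixed strategies.
Let Player II play 1 with probability q. Player I is indifferent when −7q + 17(1−q) = −5q − 7(1−q), giving q = 12/13.

12/13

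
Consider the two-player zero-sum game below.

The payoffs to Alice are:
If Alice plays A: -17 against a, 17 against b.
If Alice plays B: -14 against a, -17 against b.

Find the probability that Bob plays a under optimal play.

Row minima are -17 and -17, so Alice's maximin is -17; column maxima are -14 and 17, so Bob's minimax is -14. These differ, so the equilibrium is in mixed strategies.
Let Bob play a with probability q. Alice is indifferent when −17q + 17(1−q) = −14q − 17(1−q), giving q = 34/37.

34/37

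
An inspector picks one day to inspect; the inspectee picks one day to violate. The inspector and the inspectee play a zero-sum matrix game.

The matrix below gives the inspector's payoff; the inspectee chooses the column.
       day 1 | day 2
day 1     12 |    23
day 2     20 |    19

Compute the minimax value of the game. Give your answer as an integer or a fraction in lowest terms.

Row minima are 12 and 19, so the inspector's maximin is 19; column maxima are 20 and 23, so the inspectee's minimax is 20. These differ, so the equilibrium is in mixed strategies.
Let the inspector play day 1 with probability p. The inspectee is indifferent when 12p + 20(1−p) = 23p + 19(1−p), giving p = 1/12.
Let the inspectee play day 1 with probability q. The inspector is indifferent when 12q + 23(1−q) = 20q + 19(1−q), giving q = 1/3.
The value is 12·(1/3) + (23)·(2/3) = 58/3.

58/3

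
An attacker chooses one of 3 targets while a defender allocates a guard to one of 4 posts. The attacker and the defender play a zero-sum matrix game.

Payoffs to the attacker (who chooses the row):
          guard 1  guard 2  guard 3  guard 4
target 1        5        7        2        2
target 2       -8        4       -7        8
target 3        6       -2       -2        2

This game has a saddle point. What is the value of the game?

Row minima: 2, -8, -2 → the attacker's maximin is 2.
Column maxima: 6, 7, 2, 8 → the defender's minimax is 2.
They coincide at (target 1, guard 3), so the value is 2.

2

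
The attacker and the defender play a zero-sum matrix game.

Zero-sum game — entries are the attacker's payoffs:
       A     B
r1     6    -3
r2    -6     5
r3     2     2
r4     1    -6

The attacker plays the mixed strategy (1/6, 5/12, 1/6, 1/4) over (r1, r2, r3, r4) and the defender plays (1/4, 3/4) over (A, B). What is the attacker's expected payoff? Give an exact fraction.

Against (1/4, 3/4), each row's expected payoff is r1: -3/4; r2: 9/4; r3: 2; r4: -17/4.
Taking the (1/6, 5/12, 1/6, 1/4)-weighted average: (1/6)·(-3/4) + (5/12)·(9/4) + (1/6)·(2) + (1/4)·(-17/4) = 1/12.

1/12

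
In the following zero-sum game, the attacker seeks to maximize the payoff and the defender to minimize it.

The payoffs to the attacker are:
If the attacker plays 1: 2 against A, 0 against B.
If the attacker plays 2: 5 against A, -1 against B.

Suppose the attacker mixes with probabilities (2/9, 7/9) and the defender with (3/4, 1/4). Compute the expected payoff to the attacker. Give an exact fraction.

Against (3/4, 1/4), each row's expected payoff is 1: 3/2; 2: 7/2.
Taking the (2/9, 7/9)-weighted average: (2/9)·(3/2) + (7/9)·(7/2) = 55/18.

55/18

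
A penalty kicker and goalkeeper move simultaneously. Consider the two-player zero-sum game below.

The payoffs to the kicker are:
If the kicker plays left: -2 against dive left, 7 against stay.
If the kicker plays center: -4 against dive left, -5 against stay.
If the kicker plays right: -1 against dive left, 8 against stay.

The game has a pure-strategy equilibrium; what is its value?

-1

Row minima: -2, -5, -1 → the kicker's maximin is -1.
Column maxima: -1, 8 → the goalkeeper's minimax is -1.
They coincide at (right, dive left), so the value is -1.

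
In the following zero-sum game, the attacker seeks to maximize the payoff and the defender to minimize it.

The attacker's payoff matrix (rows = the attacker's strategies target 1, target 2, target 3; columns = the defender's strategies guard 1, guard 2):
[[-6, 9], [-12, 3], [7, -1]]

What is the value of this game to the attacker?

57/23

Row target 2 is strictly dominated by row target 1, so the attacker never plays it.
The remaining 2×2 game on (target 1, target 3) × (guard 1, guard 2) has no saddle point. Let the attacker play target 1 with probability p; indifference gives −6p + 7(1−p) = 9p − (1−p), so p = 8/23.
Similarly the defender's optimal q on guard 1 is 10/23, and the value is -6·(10/23) + (9)·(13/23) = 57/23.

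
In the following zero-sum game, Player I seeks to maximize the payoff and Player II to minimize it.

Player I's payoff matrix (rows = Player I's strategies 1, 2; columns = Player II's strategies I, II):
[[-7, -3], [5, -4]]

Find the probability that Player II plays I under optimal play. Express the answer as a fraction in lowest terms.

1/13

Row minima are -7 and -4, so Player I's maximin is -4; column maxima are 5 and -3, so Player II's minimax is -3. These differ, so the equilibrium is in mixed strategies.
Let Player II play I with probability q. Player I is indifferent when −7q − 3(1−q) = 5q − 4(1−q), giving q = 1/13.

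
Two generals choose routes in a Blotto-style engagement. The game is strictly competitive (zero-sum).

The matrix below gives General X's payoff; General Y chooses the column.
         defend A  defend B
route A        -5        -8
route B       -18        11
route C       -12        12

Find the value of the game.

Row route B is strictly dominated by row route C, so General X never plays it.
The remaining 2×2 game on (route A, route C) × (defend A, defend B) has no saddle point. Let General X play route A with probability p; indifference gives −5p − 12(1−p) = −8p + 12(1−p), so p = 8/9.
Similarly General Y's optimal q on defend A is 20/27, and the value is -5·(20/27) + (-8)·(7/27) = -52/9.

-52/9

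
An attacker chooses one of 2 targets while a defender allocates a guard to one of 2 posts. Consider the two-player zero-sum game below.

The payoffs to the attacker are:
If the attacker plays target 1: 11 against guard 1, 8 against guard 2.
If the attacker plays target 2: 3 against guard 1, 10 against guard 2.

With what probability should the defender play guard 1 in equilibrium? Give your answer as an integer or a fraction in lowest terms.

1/5

Row minima are 8 and 3, so the attacker's maximin is 8; column maxima are 11 and 10, so the defender's minimax is 10. These differ, so the equilibrium is in mixed strategies.
Let the defender play guard 1 with probability q. The attacker is indifferent when 11q + 8(1−q) = 3q + 10(1−q), giving q = 1/5.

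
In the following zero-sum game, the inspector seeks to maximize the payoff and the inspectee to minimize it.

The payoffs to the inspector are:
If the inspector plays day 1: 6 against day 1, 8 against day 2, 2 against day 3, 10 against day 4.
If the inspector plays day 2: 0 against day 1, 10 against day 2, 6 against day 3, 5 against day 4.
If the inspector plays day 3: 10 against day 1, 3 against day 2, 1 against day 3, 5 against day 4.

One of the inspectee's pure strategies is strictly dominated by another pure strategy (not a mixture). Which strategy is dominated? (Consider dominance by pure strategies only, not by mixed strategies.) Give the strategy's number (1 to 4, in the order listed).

The inspectee prefers columns that give the inspector less. Compare day 2 with day 3: 2 < 8, 6 < 10, 1 < 3.
So day 3 strictly dominates day 2 for the inspectee; day 2 is strictly dominated.

2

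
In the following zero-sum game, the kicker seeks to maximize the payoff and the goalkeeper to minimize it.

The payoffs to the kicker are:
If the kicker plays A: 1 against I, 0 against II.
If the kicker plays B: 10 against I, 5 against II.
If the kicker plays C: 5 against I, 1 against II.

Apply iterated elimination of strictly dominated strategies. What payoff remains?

Row A is strictly dominated by row B (10>1, 5>0); eliminate A.
Row C is strictly dominated by row B (10>5, 5>1); eliminate C.
Column I is strictly dominated by II for the goalkeeper (5<10); eliminate I.
Only (B, II) remains, with payoff 5.

5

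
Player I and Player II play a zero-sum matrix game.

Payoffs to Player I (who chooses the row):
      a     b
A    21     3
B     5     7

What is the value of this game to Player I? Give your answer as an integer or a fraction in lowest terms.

Row minima are 3 and 5, so Player I's maximin is 5; column maxima are 21 and 7, so Player II's minimax is 7. These differ, so the equilibrium is in mixed strategies.
Let Player I play A with probability p. Player II is indifferent when 21p + 5(1−p) = 3p + 7(1−p), giving p = 1/10.
Let Player II play a with probability q. Player I is indifferent when 21q + 3(1−q) = 5q + 7(1−q), giving q = 1/5.
The value is 21·(1/5) + (3)·(4/5) = 33/5.

33/5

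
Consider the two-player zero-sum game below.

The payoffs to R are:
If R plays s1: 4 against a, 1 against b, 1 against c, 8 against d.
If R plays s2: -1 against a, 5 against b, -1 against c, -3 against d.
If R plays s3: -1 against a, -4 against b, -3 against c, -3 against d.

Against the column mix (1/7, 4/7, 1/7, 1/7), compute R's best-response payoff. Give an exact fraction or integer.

17/7

s1: (4)·(1/7) + (1)·(4/7) + (1)·(1/7) + (8)·(1/7) = 17/7.
s2: (-1)·(1/7) + (5)·(4/7) + (-1)·(1/7) + (-3)·(1/7) = 15/7.
s3: (-1)·(1/7) + (-4)·(4/7) + (-3)·(1/7) + (-3)·(1/7) = -23/7.
The best pure response is s1 with expected payoff 17/7.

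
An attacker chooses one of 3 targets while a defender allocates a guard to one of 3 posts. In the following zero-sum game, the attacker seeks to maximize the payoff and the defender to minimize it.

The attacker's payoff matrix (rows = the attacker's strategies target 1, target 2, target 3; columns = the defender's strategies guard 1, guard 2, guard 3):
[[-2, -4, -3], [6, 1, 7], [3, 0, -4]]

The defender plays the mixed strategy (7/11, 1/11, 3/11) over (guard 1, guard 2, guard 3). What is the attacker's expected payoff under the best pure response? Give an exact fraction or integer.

64/11

target 1: (-2)·(7/11) + (-4)·(1/11) + (-3)·(3/11) = -27/11.
target 2: (6)·(7/11) + (1)·(1/11) + (7)·(3/11) = 64/11.
target 3: (3)·(7/11) + (0)·(1/11) + (-4)·(3/11) = 9/11.
The best pure response is target 2 with expected payoff 64/11.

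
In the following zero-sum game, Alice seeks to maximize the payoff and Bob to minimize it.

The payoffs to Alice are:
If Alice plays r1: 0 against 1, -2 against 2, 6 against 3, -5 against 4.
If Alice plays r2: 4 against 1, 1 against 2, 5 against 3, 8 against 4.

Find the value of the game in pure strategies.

Row minima: -5, 1 → Alice's maximin is 1.
Column maxima: 4, 1, 6, 8 → Bob's minimax is 1.
They coincide at (r2, 2), so the value is 1.

1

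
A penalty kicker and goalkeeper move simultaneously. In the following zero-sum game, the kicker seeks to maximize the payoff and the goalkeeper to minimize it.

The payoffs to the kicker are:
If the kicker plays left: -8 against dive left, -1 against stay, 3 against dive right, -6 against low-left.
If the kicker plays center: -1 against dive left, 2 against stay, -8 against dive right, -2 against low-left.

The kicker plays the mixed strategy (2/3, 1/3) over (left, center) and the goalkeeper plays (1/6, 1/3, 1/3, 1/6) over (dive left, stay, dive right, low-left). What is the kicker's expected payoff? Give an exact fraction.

-35/18

Against (1/6, 1/3, 1/3, 1/6), each row's expected payoff is left: -5/3; center: -5/2.
Taking the (2/3, 1/3)-weighted average: (2/3)·(-5/3) + (1/3)·(-5/2) = -35/18.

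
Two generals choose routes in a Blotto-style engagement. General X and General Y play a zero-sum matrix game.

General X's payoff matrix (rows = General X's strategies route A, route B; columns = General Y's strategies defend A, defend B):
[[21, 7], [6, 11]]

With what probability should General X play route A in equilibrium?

Row minima are 7 and 6, so General X's maximin is 7; column maxima are 21 and 11, so General Y's minimax is 11. These differ, so the equilibrium is in mixed strategies.
Let General X play route A with probability p. General Y is indifferent when 21p + 6(1−p) = 7p + 11(1−p), giving p = 5/19.

5/19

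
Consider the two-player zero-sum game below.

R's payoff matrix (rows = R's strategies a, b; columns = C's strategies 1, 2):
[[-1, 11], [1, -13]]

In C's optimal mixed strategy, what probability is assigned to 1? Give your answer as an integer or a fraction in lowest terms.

12/13

Row minima are -1 and -13, so R's maximin is -1; column maxima are 1 and 11, so C's minimax is 1. These differ, so the equilibrium is in mixed strategies.
Let C play 1 with probability q. R is indifferent when −q + 11(1−q) = q − 13(1−q), giving q = 12/13.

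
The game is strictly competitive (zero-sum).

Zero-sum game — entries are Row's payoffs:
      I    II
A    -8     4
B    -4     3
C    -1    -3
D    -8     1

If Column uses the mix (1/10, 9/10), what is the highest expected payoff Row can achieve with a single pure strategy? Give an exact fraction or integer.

14/5

A: (-8)·(1/10) + (4)·(9/10) = 14/5.
B: (-4)·(1/10) + (3)·(9/10) = 23/10.
C: (-1)·(1/10) + (-3)·(9/10) = -14/5.
D: (-8)·(1/10) + (1)·(9/10) = 1/10.
The best pure response is A with expected payoff 14/5.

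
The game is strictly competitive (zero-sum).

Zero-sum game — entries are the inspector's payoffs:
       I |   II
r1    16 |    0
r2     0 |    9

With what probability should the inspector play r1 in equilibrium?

Row minima are 0 and 0, so the inspector's maximin is 0; column maxima are 16 and 9, so the inspectee's minimax is 9. These differ, so the equilibrium is in mixed strategies.
Let the inspector play r1 with probability p. The inspectee is indifferent when 16p = 9(1−p), giving p = 9/25.

9/25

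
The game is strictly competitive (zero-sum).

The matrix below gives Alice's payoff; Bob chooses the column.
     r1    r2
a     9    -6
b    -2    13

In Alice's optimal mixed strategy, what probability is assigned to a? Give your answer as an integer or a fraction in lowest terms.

1/2

Row minima are -6 and -2, so Alice's maximin is -2; column maxima are 9 and 13, so Bob's minimax is 9. These differ, so the equilibrium is in mixed strategies.
Let Alice play a with probability p. Bob is indifferent when 9p − 2(1−p) = −6p + 13(1−p), giving p = 1/2.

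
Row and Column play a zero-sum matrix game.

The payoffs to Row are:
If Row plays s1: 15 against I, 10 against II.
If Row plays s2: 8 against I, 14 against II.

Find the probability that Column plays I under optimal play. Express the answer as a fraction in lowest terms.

Row minima are 10 and 8, so Row's maximin is 10; column maxima are 15 and 14, so Column's minimax is 14. These differ, so the equilibrium is in mixed strategies.
Let Column play I with probability q. Row is indifferent when 15q + 10(1−q) = 8q + 14(1−q), giving q = 4/11.

4/11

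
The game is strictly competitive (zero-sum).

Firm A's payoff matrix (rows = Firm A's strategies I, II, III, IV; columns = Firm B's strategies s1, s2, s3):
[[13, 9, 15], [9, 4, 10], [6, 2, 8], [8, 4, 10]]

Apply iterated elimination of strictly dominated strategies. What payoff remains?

9

Column s3 is strictly dominated by s1 for Firm B (13<15, 9<10, 6<8, 8<10); eliminate s3.
Row IV is strictly dominated by row I (13>8, 9>4); eliminate IV.
Column s1 is strictly dominated by s2 for Firm B (9<13, 4<9, 2<6); eliminate s1.
Row III is strictly dominated by row I (9>2); eliminate III.
Row II is strictly dominated by row I (9>4); eliminate II.
Only (I, s2) remains, with payoff 9.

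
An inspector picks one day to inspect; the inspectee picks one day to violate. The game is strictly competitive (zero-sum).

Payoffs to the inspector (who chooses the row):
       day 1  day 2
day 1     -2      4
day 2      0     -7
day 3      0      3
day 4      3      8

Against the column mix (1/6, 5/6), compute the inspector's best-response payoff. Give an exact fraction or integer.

day 1: (-2)·(1/6) + (4)·(5/6) = 3.
day 2: (0)·(1/6) + (-7)·(5/6) = -35/6.
day 3: (0)·(1/6) + (3)·(5/6) = 5/2.
day 4: (3)·(1/6) + (8)·(5/6) = 43/6.
The best pure response is day 4 with expected payoff 43/6.

43/6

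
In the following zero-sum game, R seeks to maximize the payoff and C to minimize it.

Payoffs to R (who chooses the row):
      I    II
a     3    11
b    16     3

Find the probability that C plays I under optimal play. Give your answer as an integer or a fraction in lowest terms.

Row minima are 3 and 3, so R's maximin is 3; column maxima are 16 and 11, so C's minimax is 11. These differ, so the equilibrium is in mixed strategies.
Let C play I with probability q. R is indifferent when 3q + 11(1−q) = 16q + 3(1−q), giving q = 8/21.

8/21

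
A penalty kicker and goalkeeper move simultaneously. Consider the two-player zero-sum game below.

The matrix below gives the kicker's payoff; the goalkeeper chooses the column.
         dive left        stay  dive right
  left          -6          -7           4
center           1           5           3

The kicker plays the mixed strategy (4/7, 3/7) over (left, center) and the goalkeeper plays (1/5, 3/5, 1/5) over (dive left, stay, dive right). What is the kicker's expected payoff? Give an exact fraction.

Against (1/5, 3/5, 1/5), each row's expected payoff is left: -23/5; center: 19/5.
Taking the (4/7, 3/7)-weighted average: (4/7)·(-23/5) + (3/7)·(19/5) = -1.

-1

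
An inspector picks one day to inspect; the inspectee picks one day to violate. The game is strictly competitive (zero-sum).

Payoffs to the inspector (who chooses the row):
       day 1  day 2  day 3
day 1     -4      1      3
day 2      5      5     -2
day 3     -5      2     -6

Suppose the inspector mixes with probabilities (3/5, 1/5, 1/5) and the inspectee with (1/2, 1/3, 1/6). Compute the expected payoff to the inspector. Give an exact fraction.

-1/2

Against (1/2, 1/3, 1/6), each row's expected payoff is day 1: -7/6; day 2: 23/6; day 3: -17/6.
Taking the (3/5, 1/5, 1/5)-weighted average: (3/5)·(-7/6) + (1/5)·(23/6) + (1/5)·(-17/6) = -1/2.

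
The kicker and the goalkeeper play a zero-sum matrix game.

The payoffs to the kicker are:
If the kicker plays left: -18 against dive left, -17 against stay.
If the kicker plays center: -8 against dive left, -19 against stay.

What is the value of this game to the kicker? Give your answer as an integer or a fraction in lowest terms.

Row minima are -18 and -19, so the kicker's maximin is -18; column maxima are -8 and -17, so the goalkeeper's minimax is -17. These differ, so the equilibrium is in mixed strategies.
Let the kicker play left with probability p. The goalkeeper is indifferent when −18p − 8(1−p) = −17p − 19(1−p), giving p = 11/12.
Let the goalkeeper play dive left with probability q. The kicker is indifferent when −18q − 17(1−q) = −8q − 19(1−q), giving q = 1/6.
The value is -18·(1/6) + (-17)·(5/6) = -103/6.

-103/6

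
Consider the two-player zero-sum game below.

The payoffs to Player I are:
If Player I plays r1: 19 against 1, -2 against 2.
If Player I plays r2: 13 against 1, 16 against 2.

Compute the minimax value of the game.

55/4

Row minima are -2 and 13, so Player I's maximin is 13; column maxima are 19 and 16, so Player II's minimax is 16. These differ, so the equilibrium is in mixed strategies.
Let Player I play r1 with probability p. Player II is indifferent when 19p + 13(1−p) = −2p + 16(1−p), giving p = 1/8.
Let Player II play 1 with probability q. Player I is indifferent when 19q − 2(1−q) = 13q + 16(1−q), giving q = 3/4.
The value is 19·(3/4) + (-2)·(1/4) = 55/4.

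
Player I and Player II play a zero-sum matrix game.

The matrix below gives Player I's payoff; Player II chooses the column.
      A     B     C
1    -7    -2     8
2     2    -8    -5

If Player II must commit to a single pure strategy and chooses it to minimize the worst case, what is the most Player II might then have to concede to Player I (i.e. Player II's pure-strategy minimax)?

-2

The worst case (largest entry) in each column is A: 2, B: -2, C: 8.
The best (smallest) of these is -2.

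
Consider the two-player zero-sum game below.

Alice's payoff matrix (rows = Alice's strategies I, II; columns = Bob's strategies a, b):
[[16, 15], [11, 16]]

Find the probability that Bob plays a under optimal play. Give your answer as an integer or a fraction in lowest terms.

Row minima are 15 and 11, so Alice's maximin is 15; column maxima are 16 and 16, so Bob's minimax is 16. These differ, so the equilibrium is in mixed strategies.
Let Bob play a with probability q. Alice is indifferent when 16q + 15(1−q) = 11q + 16(1−q), giving q = 1/6.

1/6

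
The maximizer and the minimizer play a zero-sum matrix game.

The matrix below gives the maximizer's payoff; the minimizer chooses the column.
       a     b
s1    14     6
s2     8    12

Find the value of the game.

10

Row minima are 6 and 8, so the maximizer's maximin is 8; column maxima are 14 and 12, so the minimizer's minimax is 12. These differ, so the equilibrium is in mixed strategies.
Let the maximizer play s1 with probability p. The minimizer is indifferent when 14p + 8(1−p) = 6p + 12(1−p), giving p = 1/3.
Let the minimizer play a with probability q. The maximizer is indifferent when 14q + 6(1−q) = 8q + 12(1−q), giving q = 1/2.
The value is 14·(1/2) + (6)·(1/2) = 10.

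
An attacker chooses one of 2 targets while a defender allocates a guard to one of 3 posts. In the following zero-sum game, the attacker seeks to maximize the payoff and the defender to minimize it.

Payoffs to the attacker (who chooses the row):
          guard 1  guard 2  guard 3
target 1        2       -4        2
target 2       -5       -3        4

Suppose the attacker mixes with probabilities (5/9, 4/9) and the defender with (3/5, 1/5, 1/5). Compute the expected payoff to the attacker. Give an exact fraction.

-4/5

Against (3/5, 1/5, 1/5), each row's expected payoff is target 1: 4/5; target 2: -14/5.
Taking the (5/9, 4/9)-weighted average: (5/9)·(4/5) + (4/9)·(-14/5) = -4/5.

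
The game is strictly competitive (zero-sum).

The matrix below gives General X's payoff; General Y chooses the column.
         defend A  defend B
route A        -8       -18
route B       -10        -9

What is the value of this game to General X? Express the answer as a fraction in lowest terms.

Row minima are -18 and -10, so General X's maximin is -10; column maxima are -8 and -9, so General Y's minimax is -9. These differ, so the equilibrium is in mixed strategies.
Let General X play route A with probability p. General Y is indifferent when −8p − 10(1−p) = −18p − 9(1−p), giving p = 1/11.
Let General Y play defend A with probability q. General X is indifferent when −8q − 18(1−q) = −10q − 9(1−q), giving q = 9/11.
The value is -8·(9/11) + (-18)·(2/11) = -108/11.

-108/11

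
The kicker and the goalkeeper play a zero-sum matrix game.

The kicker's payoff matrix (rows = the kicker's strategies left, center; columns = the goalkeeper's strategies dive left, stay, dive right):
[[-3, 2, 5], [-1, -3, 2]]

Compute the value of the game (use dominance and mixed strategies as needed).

Column dive right is strictly dominated by stay for the goalkeeper (it gives the kicker more in every row).
The remaining 2×2 game on (left, center) × (dive left, stay) has no saddle point. Let the kicker play left with probability p; indifference gives −3p − (1−p) = 2p − 3(1−p), so p = 2/7.
Similarly the goalkeeper's optimal q on dive left is 5/7, and the value is -3·(5/7) + (2)·(2/7) = -11/7.

-11/7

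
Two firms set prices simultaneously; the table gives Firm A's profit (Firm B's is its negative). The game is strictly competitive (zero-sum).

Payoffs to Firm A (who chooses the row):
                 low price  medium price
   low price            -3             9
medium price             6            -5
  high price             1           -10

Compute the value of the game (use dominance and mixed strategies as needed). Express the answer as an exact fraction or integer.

39/23

Row high price is strictly dominated by row medium price, so Firm A never plays it.
The remaining 2×2 game on (low price, medium price) × (low price, medium price) has no saddle point. Let Firm A play low price with probability p; indifference gives −3p + 6(1−p) = 9p − 5(1−p), so p = 11/23.
Similarly Firm B's optimal q on low price is 14/23, and the value is -3·(14/23) + (9)·(9/23) = 39/23.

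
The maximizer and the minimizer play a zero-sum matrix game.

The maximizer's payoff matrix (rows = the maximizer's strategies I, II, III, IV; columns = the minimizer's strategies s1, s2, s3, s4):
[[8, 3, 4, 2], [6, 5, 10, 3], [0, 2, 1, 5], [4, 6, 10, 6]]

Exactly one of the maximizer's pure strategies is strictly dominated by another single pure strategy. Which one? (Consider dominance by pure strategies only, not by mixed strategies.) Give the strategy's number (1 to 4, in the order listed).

3

Compare III with IV: 4 > 0, 6 > 2, 10 > 1, 6 > 5.
So IV strictly dominates III for the maximizer; III is strictly dominated.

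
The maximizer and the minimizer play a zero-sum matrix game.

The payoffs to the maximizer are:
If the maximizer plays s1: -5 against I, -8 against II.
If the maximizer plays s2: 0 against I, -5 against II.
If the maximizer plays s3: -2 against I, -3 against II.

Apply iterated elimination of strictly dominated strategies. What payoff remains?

-3

Row s1 is strictly dominated by row s2 (0>-5, -5>-8); eliminate s1.
Column I is strictly dominated by II for the minimizer (-5<0, -3<-2); eliminate I.
Row s2 is strictly dominated by row s3 (-3>-5); eliminate s2.
Only (s3, II) remains, with payoff -3.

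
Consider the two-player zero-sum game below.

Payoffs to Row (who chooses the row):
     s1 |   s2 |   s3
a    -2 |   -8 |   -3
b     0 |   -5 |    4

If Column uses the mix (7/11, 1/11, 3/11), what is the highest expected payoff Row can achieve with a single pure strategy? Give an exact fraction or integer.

a: (-2)·(7/11) + (-8)·(1/11) + (-3)·(3/11) = -31/11.
b: (0)·(7/11) + (-5)·(1/11) + (4)·(3/11) = 7/11.
The best pure response is b with expected payoff 7/11.

7/11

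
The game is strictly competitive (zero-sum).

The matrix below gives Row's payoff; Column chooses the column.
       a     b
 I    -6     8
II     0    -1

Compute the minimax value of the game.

-2/5

Row minima are -6 and -1, so Row's maximin is -1; column maxima are 0 and 8, so Column's minimax is 0. These differ, so the equilibrium is in mixed strategies.
Let Row play I with probability p. Column is indifferent when −6p = 8p − (1−p), giving p = 1/15.
Let Column play a with probability q. Row is indifferent when −6q + 8(1−q) = −(1−q), giving q = 3/5.
The value is -6·(3/5) + (8)·(2/5) = -2/5.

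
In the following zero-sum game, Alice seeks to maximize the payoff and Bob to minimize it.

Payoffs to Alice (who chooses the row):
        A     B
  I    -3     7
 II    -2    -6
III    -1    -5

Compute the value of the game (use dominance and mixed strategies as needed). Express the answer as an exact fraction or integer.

Row II is strictly dominated by row III, so Alice never plays it.
The remaining 2×2 game on (I, III) × (A, B) has no saddle point. Let Alice play I with probability p; indifference gives −3p − (1−p) = 7p − 5(1−p), so p = 2/7.
Similarly Bob's optimal q on A is 6/7, and the value is -3·(6/7) + (7)·(1/7) = -11/7.

-11/7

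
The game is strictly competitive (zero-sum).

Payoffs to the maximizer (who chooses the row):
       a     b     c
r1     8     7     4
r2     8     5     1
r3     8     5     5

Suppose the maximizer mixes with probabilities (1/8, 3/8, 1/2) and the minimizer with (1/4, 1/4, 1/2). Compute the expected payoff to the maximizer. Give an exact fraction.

5

Against (1/4, 1/4, 1/2), each row's expected payoff is r1: 23/4; r2: 15/4; r3: 23/4.
Taking the (1/8, 3/8, 1/2)-weighted average: (1/8)·(23/4) + (3/8)·(15/4) + (1/2)·(23/4) = 5.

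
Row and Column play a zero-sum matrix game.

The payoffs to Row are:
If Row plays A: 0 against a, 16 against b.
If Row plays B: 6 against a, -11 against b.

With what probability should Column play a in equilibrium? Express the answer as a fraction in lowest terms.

Row minima are 0 and -11, so Row's maximin is 0; column maxima are 6 and 16, so Column's minimax is 6. These differ, so the equilibrium is in mixed strategies.
Let Column play a with probability q. Row is indifferent when 16(1−q) = 6q − 11(1−q), giving q = 9/11.

9/11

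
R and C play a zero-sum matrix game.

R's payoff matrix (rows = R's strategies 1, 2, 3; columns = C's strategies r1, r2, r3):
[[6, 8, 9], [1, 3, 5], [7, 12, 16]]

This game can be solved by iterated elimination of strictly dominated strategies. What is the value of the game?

Column r2 is strictly dominated by r1 for C (6<8, 1<3, 7<12); eliminate r2.
Column r3 is strictly dominated by r1 for C (6<9, 1<5, 7<16); eliminate r3.
Row 1 is strictly dominated by row 3 (7>6); eliminate 1.
Row 2 is strictly dominated by row 3 (7>1); eliminate 2.
Only (3, r1) remains, with payoff 7.

7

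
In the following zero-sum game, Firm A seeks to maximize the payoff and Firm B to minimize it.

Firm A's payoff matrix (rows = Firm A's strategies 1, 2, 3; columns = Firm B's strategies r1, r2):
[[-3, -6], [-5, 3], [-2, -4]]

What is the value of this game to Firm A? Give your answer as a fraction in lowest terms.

Row 1 is strictly dominated by row 3, so Firm A never plays it.
The remaining 2×2 game on (2, 3) × (r1, r2) has no saddle point. Let Firm A play 2 with probability p; indifference gives −5p − 2(1−p) = 3p − 4(1−p), so p = 1/5.
Similarly Firm B's optimal q on r1 is 7/10, and the value is -5·(7/10) + (3)·(3/10) = -13/5.

-13/5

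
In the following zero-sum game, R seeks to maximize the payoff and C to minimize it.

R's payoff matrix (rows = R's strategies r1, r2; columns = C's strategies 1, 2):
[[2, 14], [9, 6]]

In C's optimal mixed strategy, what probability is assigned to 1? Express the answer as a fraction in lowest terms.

8/15

Row minima are 2 and 6, so R's maximin is 6; column maxima are 9 and 14, so C's minimax is 9. These differ, so the equilibrium is in mixed strategies.
Let C play 1 with probability q. R is indifferent when 2q + 14(1−q) = 9q + 6(1−q), giving q = 8/15.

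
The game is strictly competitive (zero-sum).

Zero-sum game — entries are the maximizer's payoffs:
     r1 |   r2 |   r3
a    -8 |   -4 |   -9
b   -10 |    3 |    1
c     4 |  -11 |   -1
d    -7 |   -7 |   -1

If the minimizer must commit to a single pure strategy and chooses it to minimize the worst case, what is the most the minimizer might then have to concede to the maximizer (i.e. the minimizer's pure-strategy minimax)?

The worst case (largest entry) in each column is r1: 4, r2: 3, r3: 1.
The best (smallest) of these is 1.

1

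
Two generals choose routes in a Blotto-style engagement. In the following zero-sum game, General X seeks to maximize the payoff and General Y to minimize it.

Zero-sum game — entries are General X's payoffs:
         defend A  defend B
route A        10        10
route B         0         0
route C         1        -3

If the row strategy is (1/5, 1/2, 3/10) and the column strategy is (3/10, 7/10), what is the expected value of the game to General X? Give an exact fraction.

73/50

Against (3/10, 7/10), each row's expected payoff is route A: 10; route B: 0; route C: -9/5.
Taking the (1/5, 1/2, 3/10)-weighted average: (1/5)·(10) + (1/2)·(0) + (3/10)·(-9/5) = 73/50.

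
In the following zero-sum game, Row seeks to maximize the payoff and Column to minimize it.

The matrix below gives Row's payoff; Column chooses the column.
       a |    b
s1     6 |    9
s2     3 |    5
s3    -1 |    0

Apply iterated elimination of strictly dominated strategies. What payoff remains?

6

Row s3 is strictly dominated by row s1 (6>-1, 9>0); eliminate s3.
Column b is strictly dominated by a for Column (6<9, 3<5); eliminate b.
Row s2 is strictly dominated by row s1 (6>3); eliminate s2.
Only (s1, a) remains, with payoff 6.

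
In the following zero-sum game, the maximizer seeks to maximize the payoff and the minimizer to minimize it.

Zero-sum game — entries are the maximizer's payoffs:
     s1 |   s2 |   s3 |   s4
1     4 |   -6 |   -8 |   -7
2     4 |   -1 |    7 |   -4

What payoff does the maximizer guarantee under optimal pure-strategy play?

Row minima: -8, -4 → the maximizer's maximin is -4.
Column maxima: 4, -1, 7, -4 → the minimizer's minimax is -4.
They coincide at (2, s4), so the value is -4.

-4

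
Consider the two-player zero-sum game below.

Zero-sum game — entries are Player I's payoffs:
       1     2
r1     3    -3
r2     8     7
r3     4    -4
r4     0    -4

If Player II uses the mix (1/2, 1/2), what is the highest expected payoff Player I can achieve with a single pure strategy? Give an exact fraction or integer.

r1: (3)·(1/2) + (-3)·(1/2) = 0.
r2: (8)·(1/2) + (7)·(1/2) = 15/2.
r3: (4)·(1/2) + (-4)·(1/2) = 0.
r4: (0)·(1/2) + (-4)·(1/2) = -2.
The best pure response is r2 with expected payoff 15/2.

15/2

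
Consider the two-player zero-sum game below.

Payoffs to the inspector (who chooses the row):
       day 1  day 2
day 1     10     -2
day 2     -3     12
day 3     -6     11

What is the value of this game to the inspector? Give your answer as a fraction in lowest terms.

Row day 3 is strictly dominated by row day 2, so the inspector never plays it.
The remaining 2×2 game on (day 1, day 2) × (day 1, day 2) has no saddle point. Let the inspector play day 1 with probability p; indifference gives 10p − 3(1−p) = −2p + 12(1−p), so p = 5/9.
Similarly the inspectee's optimal q on day 1 is 14/27, and the value is 10·(14/27) + (-2)·(13/27) = 38/9.

38/9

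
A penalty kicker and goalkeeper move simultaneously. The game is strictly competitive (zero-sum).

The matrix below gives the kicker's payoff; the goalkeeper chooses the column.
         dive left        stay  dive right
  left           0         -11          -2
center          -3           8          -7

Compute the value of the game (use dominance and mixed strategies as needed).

Column dive left is strictly dominated by dive right for the goalkeeper (it gives the kicker more in every row).
The remaining 2×2 game on (left, center) × (stay, dive right) has no saddle point. Let the kicker play left with probability p; indifference gives −11p + 8(1−p) = −2p − 7(1−p), so p = 5/8.
Similarly the goalkeeper's optimal q on stay is 5/24, and the value is -11·(5/24) + (-2)·(19/24) = -31/8.

-31/8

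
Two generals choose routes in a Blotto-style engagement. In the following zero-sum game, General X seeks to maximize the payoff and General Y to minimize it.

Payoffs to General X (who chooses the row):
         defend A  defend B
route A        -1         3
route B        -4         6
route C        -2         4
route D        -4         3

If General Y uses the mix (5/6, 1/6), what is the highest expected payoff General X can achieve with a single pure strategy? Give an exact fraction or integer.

route A: (-1)·(5/6) + (3)·(1/6) = -1/3.
route B: (-4)·(5/6) + (6)·(1/6) = -7/3.
route C: (-2)·(5/6) + (4)·(1/6) = -1.
route D: (-4)·(5/6) + (3)·(1/6) = -17/6.
The best pure response is route A with expected payoff -1/3.

-1/3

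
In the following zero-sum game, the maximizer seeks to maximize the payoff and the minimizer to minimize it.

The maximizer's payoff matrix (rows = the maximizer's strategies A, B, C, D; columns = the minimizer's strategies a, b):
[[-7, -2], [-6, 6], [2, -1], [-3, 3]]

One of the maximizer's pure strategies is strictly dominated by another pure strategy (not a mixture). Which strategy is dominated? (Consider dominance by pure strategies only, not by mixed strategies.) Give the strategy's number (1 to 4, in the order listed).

Compare A with B: -6 > -7, 6 > -2.
So B strictly dominates A for the maximizer; A is strictly dominated.

1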